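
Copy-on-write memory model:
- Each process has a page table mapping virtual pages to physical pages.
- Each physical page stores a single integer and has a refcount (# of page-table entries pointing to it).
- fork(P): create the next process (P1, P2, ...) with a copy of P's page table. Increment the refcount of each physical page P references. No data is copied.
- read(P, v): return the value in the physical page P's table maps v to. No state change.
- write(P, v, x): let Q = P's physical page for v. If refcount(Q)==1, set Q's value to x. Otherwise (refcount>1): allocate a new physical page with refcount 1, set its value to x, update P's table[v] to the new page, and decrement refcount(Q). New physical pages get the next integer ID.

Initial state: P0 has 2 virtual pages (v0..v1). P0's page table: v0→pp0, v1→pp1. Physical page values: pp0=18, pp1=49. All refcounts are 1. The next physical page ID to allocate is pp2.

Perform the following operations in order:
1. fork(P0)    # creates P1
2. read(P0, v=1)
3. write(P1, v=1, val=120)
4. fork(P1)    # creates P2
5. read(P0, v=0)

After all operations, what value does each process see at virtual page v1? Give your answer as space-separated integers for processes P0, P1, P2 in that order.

Op 1: fork(P0) -> P1. 2 ppages; refcounts: pp0:2 pp1:2
Op 2: read(P0, v1) -> 49. No state change.
Op 3: write(P1, v1, 120). refcount(pp1)=2>1 -> COPY to pp2. 3 ppages; refcounts: pp0:2 pp1:1 pp2:1
Op 4: fork(P1) -> P2. 3 ppages; refcounts: pp0:3 pp1:1 pp2:2
Op 5: read(P0, v0) -> 18. No state change.
P0: v1 -> pp1 = 49
P1: v1 -> pp2 = 120
P2: v1 -> pp2 = 120

Answer: 49 120 120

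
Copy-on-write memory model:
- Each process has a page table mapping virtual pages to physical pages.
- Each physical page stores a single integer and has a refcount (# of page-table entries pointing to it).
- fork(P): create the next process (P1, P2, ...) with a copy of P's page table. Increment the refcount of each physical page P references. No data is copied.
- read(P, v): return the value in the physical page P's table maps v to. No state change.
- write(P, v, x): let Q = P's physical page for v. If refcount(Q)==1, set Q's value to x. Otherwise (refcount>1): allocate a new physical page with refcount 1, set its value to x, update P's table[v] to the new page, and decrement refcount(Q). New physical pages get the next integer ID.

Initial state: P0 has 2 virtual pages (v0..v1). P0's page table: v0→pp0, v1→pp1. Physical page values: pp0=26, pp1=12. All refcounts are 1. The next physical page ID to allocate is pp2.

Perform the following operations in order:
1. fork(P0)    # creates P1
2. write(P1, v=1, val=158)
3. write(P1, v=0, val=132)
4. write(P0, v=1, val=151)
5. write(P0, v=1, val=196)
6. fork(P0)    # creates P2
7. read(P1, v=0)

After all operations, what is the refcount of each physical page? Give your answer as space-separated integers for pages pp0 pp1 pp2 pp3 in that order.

Answer: 2 2 1 1

Derivation:
Op 1: fork(P0) -> P1. 2 ppages; refcounts: pp0:2 pp1:2
Op 2: write(P1, v1, 158). refcount(pp1)=2>1 -> COPY to pp2. 3 ppages; refcounts: pp0:2 pp1:1 pp2:1
Op 3: write(P1, v0, 132). refcount(pp0)=2>1 -> COPY to pp3. 4 ppages; refcounts: pp0:1 pp1:1 pp2:1 pp3:1
Op 4: write(P0, v1, 151). refcount(pp1)=1 -> write in place. 4 ppages; refcounts: pp0:1 pp1:1 pp2:1 pp3:1
Op 5: write(P0, v1, 196). refcount(pp1)=1 -> write in place. 4 ppages; refcounts: pp0:1 pp1:1 pp2:1 pp3:1
Op 6: fork(P0) -> P2. 4 ppages; refcounts: pp0:2 pp1:2 pp2:1 pp3:1
Op 7: read(P1, v0) -> 132. No state change.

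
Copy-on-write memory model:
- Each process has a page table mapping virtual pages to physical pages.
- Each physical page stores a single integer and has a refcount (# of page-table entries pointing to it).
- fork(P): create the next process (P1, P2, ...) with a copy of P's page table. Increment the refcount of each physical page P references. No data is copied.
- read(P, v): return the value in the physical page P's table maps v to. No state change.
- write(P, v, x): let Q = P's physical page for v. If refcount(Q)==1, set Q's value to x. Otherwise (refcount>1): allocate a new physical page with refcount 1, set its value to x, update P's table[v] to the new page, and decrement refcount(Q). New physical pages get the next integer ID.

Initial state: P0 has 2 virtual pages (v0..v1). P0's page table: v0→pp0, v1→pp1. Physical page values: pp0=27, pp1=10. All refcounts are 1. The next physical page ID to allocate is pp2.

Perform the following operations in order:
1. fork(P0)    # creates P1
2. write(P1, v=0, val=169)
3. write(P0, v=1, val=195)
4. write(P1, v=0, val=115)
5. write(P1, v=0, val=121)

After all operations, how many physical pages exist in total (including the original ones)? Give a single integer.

Op 1: fork(P0) -> P1. 2 ppages; refcounts: pp0:2 pp1:2
Op 2: write(P1, v0, 169). refcount(pp0)=2>1 -> COPY to pp2. 3 ppages; refcounts: pp0:1 pp1:2 pp2:1
Op 3: write(P0, v1, 195). refcount(pp1)=2>1 -> COPY to pp3. 4 ppages; refcounts: pp0:1 pp1:1 pp2:1 pp3:1
Op 4: write(P1, v0, 115). refcount(pp2)=1 -> write in place. 4 ppages; refcounts: pp0:1 pp1:1 pp2:1 pp3:1
Op 5: write(P1, v0, 121). refcount(pp2)=1 -> write in place. 4 ppages; refcounts: pp0:1 pp1:1 pp2:1 pp3:1

Answer: 4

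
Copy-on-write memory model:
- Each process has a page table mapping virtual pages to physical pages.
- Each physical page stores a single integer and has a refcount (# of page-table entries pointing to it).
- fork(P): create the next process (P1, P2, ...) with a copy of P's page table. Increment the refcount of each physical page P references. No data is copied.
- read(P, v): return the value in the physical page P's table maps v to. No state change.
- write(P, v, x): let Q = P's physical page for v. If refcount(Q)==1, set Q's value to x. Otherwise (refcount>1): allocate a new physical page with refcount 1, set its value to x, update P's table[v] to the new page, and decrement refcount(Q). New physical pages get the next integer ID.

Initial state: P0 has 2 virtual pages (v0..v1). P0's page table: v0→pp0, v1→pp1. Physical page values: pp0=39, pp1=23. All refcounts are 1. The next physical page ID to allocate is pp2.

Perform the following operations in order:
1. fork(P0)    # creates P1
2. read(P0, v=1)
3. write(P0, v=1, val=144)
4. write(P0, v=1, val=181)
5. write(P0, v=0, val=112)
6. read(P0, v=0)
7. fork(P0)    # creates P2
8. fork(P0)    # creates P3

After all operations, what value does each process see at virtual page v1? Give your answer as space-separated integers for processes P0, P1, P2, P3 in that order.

Answer: 181 23 181 181

Derivation:
Op 1: fork(P0) -> P1. 2 ppages; refcounts: pp0:2 pp1:2
Op 2: read(P0, v1) -> 23. No state change.
Op 3: write(P0, v1, 144). refcount(pp1)=2>1 -> COPY to pp2. 3 ppages; refcounts: pp0:2 pp1:1 pp2:1
Op 4: write(P0, v1, 181). refcount(pp2)=1 -> write in place. 3 ppages; refcounts: pp0:2 pp1:1 pp2:1
Op 5: write(P0, v0, 112). refcount(pp0)=2>1 -> COPY to pp3. 4 ppages; refcounts: pp0:1 pp1:1 pp2:1 pp3:1
Op 6: read(P0, v0) -> 112. No state change.
Op 7: fork(P0) -> P2. 4 ppages; refcounts: pp0:1 pp1:1 pp2:2 pp3:2
Op 8: fork(P0) -> P3. 4 ppages; refcounts: pp0:1 pp1:1 pp2:3 pp3:3
P0: v1 -> pp2 = 181
P1: v1 -> pp1 = 23
P2: v1 -> pp2 = 181
P3: v1 -> pp2 = 181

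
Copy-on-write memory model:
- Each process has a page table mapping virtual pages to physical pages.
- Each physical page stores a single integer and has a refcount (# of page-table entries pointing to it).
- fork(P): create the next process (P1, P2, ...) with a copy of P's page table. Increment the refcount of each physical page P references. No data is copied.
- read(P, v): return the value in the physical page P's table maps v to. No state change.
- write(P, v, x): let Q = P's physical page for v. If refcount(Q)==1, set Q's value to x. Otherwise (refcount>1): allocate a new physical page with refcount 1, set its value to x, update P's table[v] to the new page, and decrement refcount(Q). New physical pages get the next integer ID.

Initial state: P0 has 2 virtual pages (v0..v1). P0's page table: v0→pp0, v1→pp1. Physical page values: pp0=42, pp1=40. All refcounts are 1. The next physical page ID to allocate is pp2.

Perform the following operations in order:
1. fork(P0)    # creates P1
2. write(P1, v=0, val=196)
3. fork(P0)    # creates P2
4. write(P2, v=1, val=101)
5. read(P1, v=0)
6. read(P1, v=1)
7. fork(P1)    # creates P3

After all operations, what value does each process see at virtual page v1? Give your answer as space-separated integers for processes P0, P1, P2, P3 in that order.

Op 1: fork(P0) -> P1. 2 ppages; refcounts: pp0:2 pp1:2
Op 2: write(P1, v0, 196). refcount(pp0)=2>1 -> COPY to pp2. 3 ppages; refcounts: pp0:1 pp1:2 pp2:1
Op 3: fork(P0) -> P2. 3 ppages; refcounts: pp0:2 pp1:3 pp2:1
Op 4: write(P2, v1, 101). refcount(pp1)=3>1 -> COPY to pp3. 4 ppages; refcounts: pp0:2 pp1:2 pp2:1 pp3:1
Op 5: read(P1, v0) -> 196. No state change.
Op 6: read(P1, v1) -> 40. No state change.
Op 7: fork(P1) -> P3. 4 ppages; refcounts: pp0:2 pp1:3 pp2:2 pp3:1
P0: v1 -> pp1 = 40
P1: v1 -> pp1 = 40
P2: v1 -> pp3 = 101
P3: v1 -> pp1 = 40

Answer: 40 40 101 40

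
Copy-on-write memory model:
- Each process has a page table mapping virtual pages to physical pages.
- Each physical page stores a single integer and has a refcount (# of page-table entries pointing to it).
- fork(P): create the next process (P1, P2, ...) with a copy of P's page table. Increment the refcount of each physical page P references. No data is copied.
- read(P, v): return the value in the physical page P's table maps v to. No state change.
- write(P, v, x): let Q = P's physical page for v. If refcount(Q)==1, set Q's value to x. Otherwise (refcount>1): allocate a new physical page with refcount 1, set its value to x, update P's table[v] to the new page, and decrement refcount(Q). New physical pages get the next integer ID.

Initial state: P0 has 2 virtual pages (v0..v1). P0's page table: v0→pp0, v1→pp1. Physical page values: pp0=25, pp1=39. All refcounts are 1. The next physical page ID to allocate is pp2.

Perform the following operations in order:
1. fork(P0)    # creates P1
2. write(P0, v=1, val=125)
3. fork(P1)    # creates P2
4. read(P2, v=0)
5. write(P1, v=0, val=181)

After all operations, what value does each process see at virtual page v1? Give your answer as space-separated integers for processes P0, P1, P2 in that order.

Answer: 125 39 39

Derivation:
Op 1: fork(P0) -> P1. 2 ppages; refcounts: pp0:2 pp1:2
Op 2: write(P0, v1, 125). refcount(pp1)=2>1 -> COPY to pp2. 3 ppages; refcounts: pp0:2 pp1:1 pp2:1
Op 3: fork(P1) -> P2. 3 ppages; refcounts: pp0:3 pp1:2 pp2:1
Op 4: read(P2, v0) -> 25. No state change.
Op 5: write(P1, v0, 181). refcount(pp0)=3>1 -> COPY to pp3. 4 ppages; refcounts: pp0:2 pp1:2 pp2:1 pp3:1
P0: v1 -> pp2 = 125
P1: v1 -> pp1 = 39
P2: v1 -> pp1 = 39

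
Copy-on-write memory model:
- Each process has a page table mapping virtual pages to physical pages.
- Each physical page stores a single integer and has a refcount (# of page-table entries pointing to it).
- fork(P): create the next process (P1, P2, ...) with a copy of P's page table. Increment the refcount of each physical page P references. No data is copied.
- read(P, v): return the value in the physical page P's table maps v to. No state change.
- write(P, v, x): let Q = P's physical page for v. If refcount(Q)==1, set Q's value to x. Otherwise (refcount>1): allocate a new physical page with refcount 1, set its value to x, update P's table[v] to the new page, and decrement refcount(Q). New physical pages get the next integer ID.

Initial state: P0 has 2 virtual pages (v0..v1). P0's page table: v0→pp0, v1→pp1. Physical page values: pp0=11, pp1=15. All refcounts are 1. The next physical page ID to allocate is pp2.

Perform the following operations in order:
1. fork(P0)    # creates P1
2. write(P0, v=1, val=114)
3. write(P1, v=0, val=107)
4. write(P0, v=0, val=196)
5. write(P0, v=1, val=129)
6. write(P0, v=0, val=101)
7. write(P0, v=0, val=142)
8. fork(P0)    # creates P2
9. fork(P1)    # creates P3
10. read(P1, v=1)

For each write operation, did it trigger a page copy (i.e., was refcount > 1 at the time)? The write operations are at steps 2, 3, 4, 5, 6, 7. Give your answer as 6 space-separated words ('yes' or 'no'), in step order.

Op 1: fork(P0) -> P1. 2 ppages; refcounts: pp0:2 pp1:2
Op 2: write(P0, v1, 114). refcount(pp1)=2>1 -> COPY to pp2. 3 ppages; refcounts: pp0:2 pp1:1 pp2:1
Op 3: write(P1, v0, 107). refcount(pp0)=2>1 -> COPY to pp3. 4 ppages; refcounts: pp0:1 pp1:1 pp2:1 pp3:1
Op 4: write(P0, v0, 196). refcount(pp0)=1 -> write in place. 4 ppages; refcounts: pp0:1 pp1:1 pp2:1 pp3:1
Op 5: write(P0, v1, 129). refcount(pp2)=1 -> write in place. 4 ppages; refcounts: pp0:1 pp1:1 pp2:1 pp3:1
Op 6: write(P0, v0, 101). refcount(pp0)=1 -> write in place. 4 ppages; refcounts: pp0:1 pp1:1 pp2:1 pp3:1
Op 7: write(P0, v0, 142). refcount(pp0)=1 -> write in place. 4 ppages; refcounts: pp0:1 pp1:1 pp2:1 pp3:1
Op 8: fork(P0) -> P2. 4 ppages; refcounts: pp0:2 pp1:1 pp2:2 pp3:1
Op 9: fork(P1) -> P3. 4 ppages; refcounts: pp0:2 pp1:2 pp2:2 pp3:2
Op 10: read(P1, v1) -> 15. No state change.

yes yes no no no no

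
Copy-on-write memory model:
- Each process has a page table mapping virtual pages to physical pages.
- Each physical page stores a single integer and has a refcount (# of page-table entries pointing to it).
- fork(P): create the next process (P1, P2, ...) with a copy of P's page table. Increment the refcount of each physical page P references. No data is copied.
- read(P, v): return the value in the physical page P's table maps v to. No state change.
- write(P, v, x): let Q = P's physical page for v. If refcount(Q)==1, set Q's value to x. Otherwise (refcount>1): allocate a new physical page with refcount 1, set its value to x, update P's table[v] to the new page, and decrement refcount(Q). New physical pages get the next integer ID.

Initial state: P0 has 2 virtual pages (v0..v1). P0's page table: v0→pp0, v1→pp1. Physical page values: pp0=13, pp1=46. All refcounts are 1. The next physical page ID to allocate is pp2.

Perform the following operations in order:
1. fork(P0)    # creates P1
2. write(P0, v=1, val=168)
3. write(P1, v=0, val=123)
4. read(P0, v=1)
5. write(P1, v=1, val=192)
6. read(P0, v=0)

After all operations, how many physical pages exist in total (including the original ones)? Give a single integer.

Op 1: fork(P0) -> P1. 2 ppages; refcounts: pp0:2 pp1:2
Op 2: write(P0, v1, 168). refcount(pp1)=2>1 -> COPY to pp2. 3 ppages; refcounts: pp0:2 pp1:1 pp2:1
Op 3: write(P1, v0, 123). refcount(pp0)=2>1 -> COPY to pp3. 4 ppages; refcounts: pp0:1 pp1:1 pp2:1 pp3:1
Op 4: read(P0, v1) -> 168. No state change.
Op 5: write(P1, v1, 192). refcount(pp1)=1 -> write in place. 4 ppages; refcounts: pp0:1 pp1:1 pp2:1 pp3:1
Op 6: read(P0, v0) -> 13. No state change.

Answer: 4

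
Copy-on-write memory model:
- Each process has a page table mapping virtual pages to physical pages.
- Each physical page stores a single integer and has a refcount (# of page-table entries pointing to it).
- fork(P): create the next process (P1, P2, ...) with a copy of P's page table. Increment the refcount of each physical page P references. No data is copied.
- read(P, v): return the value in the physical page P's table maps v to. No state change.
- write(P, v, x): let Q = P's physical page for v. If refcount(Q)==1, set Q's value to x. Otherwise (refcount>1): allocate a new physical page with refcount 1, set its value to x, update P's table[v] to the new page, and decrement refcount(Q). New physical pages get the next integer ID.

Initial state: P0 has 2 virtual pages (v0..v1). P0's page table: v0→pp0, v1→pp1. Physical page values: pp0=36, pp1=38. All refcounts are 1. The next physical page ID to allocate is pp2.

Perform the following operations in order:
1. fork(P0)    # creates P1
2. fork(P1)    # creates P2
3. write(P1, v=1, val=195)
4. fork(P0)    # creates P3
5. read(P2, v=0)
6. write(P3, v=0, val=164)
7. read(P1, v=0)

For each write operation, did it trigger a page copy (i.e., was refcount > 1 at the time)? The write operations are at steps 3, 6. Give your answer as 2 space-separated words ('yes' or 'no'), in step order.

Op 1: fork(P0) -> P1. 2 ppages; refcounts: pp0:2 pp1:2
Op 2: fork(P1) -> P2. 2 ppages; refcounts: pp0:3 pp1:3
Op 3: write(P1, v1, 195). refcount(pp1)=3>1 -> COPY to pp2. 3 ppages; refcounts: pp0:3 pp1:2 pp2:1
Op 4: fork(P0) -> P3. 3 ppages; refcounts: pp0:4 pp1:3 pp2:1
Op 5: read(P2, v0) -> 36. No state change.
Op 6: write(P3, v0, 164). refcount(pp0)=4>1 -> COPY to pp3. 4 ppages; refcounts: pp0:3 pp1:3 pp2:1 pp3:1
Op 7: read(P1, v0) -> 36. No state change.

yes yes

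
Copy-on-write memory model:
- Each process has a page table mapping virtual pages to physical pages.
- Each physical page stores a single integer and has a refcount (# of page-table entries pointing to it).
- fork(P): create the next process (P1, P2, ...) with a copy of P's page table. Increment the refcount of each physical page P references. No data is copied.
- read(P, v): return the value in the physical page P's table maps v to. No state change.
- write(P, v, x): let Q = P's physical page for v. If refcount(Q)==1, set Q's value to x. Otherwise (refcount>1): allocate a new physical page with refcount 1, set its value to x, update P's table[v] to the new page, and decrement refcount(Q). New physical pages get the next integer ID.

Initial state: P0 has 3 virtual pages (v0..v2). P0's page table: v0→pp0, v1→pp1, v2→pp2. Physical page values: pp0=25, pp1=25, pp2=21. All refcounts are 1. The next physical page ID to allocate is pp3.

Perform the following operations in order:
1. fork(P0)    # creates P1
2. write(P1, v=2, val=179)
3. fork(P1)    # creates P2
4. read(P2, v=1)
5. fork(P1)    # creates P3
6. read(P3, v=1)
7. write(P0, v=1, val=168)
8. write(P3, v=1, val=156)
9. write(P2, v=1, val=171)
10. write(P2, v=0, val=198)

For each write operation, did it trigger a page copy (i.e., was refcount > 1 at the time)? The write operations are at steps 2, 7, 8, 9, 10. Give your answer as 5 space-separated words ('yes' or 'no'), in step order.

Op 1: fork(P0) -> P1. 3 ppages; refcounts: pp0:2 pp1:2 pp2:2
Op 2: write(P1, v2, 179). refcount(pp2)=2>1 -> COPY to pp3. 4 ppages; refcounts: pp0:2 pp1:2 pp2:1 pp3:1
Op 3: fork(P1) -> P2. 4 ppages; refcounts: pp0:3 pp1:3 pp2:1 pp3:2
Op 4: read(P2, v1) -> 25. No state change.
Op 5: fork(P1) -> P3. 4 ppages; refcounts: pp0:4 pp1:4 pp2:1 pp3:3
Op 6: read(P3, v1) -> 25. No state change.
Op 7: write(P0, v1, 168). refcount(pp1)=4>1 -> COPY to pp4. 5 ppages; refcounts: pp0:4 pp1:3 pp2:1 pp3:3 pp4:1
Op 8: write(P3, v1, 156). refcount(pp1)=3>1 -> COPY to pp5. 6 ppages; refcounts: pp0:4 pp1:2 pp2:1 pp3:3 pp4:1 pp5:1
Op 9: write(P2, v1, 171). refcount(pp1)=2>1 -> COPY to pp6. 7 ppages; refcounts: pp0:4 pp1:1 pp2:1 pp3:3 pp4:1 pp5:1 pp6:1
Op 10: write(P2, v0, 198). refcount(pp0)=4>1 -> COPY to pp7. 8 ppages; refcounts: pp0:3 pp1:1 pp2:1 pp3:3 pp4:1 pp5:1 pp6:1 pp7:1

yes yes yes yes yes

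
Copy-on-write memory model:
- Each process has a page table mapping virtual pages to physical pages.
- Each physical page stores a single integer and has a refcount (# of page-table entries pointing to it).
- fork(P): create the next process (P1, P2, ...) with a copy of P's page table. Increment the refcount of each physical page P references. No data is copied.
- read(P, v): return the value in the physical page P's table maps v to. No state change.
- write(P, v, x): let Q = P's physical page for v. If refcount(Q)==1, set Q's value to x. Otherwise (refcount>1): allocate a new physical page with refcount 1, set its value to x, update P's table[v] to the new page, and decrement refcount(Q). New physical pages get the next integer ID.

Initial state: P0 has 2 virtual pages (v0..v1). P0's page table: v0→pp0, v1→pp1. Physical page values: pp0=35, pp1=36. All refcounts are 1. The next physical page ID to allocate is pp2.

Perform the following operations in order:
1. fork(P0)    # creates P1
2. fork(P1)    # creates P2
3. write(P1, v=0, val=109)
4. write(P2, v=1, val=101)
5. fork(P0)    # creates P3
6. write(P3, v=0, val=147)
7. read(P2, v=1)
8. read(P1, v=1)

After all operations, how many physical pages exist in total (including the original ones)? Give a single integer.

Op 1: fork(P0) -> P1. 2 ppages; refcounts: pp0:2 pp1:2
Op 2: fork(P1) -> P2. 2 ppages; refcounts: pp0:3 pp1:3
Op 3: write(P1, v0, 109). refcount(pp0)=3>1 -> COPY to pp2. 3 ppages; refcounts: pp0:2 pp1:3 pp2:1
Op 4: write(P2, v1, 101). refcount(pp1)=3>1 -> COPY to pp3. 4 ppages; refcounts: pp0:2 pp1:2 pp2:1 pp3:1
Op 5: fork(P0) -> P3. 4 ppages; refcounts: pp0:3 pp1:3 pp2:1 pp3:1
Op 6: write(P3, v0, 147). refcount(pp0)=3>1 -> COPY to pp4. 5 ppages; refcounts: pp0:2 pp1:3 pp2:1 pp3:1 pp4:1
Op 7: read(P2, v1) -> 101. No state change.
Op 8: read(P1, v1) -> 36. No state change.

Answer: 5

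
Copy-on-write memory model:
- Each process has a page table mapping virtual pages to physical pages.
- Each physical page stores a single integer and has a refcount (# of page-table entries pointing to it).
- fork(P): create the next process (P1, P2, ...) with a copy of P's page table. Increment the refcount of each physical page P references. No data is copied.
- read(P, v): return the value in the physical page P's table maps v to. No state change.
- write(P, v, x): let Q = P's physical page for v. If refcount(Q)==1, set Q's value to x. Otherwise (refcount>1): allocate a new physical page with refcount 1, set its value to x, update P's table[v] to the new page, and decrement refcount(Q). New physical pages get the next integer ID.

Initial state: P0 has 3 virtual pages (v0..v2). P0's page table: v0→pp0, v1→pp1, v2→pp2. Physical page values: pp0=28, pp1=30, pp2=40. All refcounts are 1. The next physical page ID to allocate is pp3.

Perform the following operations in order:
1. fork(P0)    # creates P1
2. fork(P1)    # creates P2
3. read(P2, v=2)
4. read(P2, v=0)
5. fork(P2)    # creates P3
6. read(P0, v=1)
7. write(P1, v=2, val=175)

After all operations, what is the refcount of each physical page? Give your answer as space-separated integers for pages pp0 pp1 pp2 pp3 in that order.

Op 1: fork(P0) -> P1. 3 ppages; refcounts: pp0:2 pp1:2 pp2:2
Op 2: fork(P1) -> P2. 3 ppages; refcounts: pp0:3 pp1:3 pp2:3
Op 3: read(P2, v2) -> 40. No state change.
Op 4: read(P2, v0) -> 28. No state change.
Op 5: fork(P2) -> P3. 3 ppages; refcounts: pp0:4 pp1:4 pp2:4
Op 6: read(P0, v1) -> 30. No state change.
Op 7: write(P1, v2, 175). refcount(pp2)=4>1 -> COPY to pp3. 4 ppages; refcounts: pp0:4 pp1:4 pp2:3 pp3:1

Answer: 4 4 3 1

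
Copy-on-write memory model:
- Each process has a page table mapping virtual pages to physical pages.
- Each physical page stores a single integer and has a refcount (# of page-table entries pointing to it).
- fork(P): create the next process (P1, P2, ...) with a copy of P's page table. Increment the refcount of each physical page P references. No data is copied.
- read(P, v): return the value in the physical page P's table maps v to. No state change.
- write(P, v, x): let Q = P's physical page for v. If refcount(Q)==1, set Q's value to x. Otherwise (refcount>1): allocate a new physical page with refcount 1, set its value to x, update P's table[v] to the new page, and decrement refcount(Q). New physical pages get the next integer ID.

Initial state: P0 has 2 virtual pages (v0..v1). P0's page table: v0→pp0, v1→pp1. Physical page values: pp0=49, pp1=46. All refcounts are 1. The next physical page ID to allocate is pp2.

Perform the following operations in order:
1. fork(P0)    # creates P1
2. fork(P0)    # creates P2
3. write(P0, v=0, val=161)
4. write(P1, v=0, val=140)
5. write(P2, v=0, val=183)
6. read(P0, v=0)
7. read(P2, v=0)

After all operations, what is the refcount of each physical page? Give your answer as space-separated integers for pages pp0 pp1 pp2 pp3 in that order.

Op 1: fork(P0) -> P1. 2 ppages; refcounts: pp0:2 pp1:2
Op 2: fork(P0) -> P2. 2 ppages; refcounts: pp0:3 pp1:3
Op 3: write(P0, v0, 161). refcount(pp0)=3>1 -> COPY to pp2. 3 ppages; refcounts: pp0:2 pp1:3 pp2:1
Op 4: write(P1, v0, 140). refcount(pp0)=2>1 -> COPY to pp3. 4 ppages; refcounts: pp0:1 pp1:3 pp2:1 pp3:1
Op 5: write(P2, v0, 183). refcount(pp0)=1 -> write in place. 4 ppages; refcounts: pp0:1 pp1:3 pp2:1 pp3:1
Op 6: read(P0, v0) -> 161. No state change.
Op 7: read(P2, v0) -> 183. No state change.

Answer: 1 3 1 1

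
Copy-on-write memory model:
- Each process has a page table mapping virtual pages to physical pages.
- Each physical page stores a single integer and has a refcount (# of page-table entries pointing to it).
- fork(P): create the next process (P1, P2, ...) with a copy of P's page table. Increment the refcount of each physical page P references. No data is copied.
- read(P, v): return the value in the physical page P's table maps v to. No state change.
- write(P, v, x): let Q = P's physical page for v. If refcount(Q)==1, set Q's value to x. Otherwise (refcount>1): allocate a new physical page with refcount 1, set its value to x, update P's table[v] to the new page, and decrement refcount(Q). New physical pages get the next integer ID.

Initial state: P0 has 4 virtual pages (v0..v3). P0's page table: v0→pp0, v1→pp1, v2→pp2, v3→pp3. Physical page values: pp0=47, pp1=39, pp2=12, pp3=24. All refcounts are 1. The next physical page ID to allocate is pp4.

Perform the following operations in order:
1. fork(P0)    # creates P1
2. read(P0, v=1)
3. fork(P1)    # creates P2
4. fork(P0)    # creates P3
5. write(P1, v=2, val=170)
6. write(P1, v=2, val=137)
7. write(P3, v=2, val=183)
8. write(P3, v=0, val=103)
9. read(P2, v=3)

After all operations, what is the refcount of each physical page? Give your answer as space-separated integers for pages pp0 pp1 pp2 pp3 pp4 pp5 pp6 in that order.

Answer: 3 4 2 4 1 1 1

Derivation:
Op 1: fork(P0) -> P1. 4 ppages; refcounts: pp0:2 pp1:2 pp2:2 pp3:2
Op 2: read(P0, v1) -> 39. No state change.
Op 3: fork(P1) -> P2. 4 ppages; refcounts: pp0:3 pp1:3 pp2:3 pp3:3
Op 4: fork(P0) -> P3. 4 ppages; refcounts: pp0:4 pp1:4 pp2:4 pp3:4
Op 5: write(P1, v2, 170). refcount(pp2)=4>1 -> COPY to pp4. 5 ppages; refcounts: pp0:4 pp1:4 pp2:3 pp3:4 pp4:1
Op 6: write(P1, v2, 137). refcount(pp4)=1 -> write in place. 5 ppages; refcounts: pp0:4 pp1:4 pp2:3 pp3:4 pp4:1
Op 7: write(P3, v2, 183). refcount(pp2)=3>1 -> COPY to pp5. 6 ppages; refcounts: pp0:4 pp1:4 pp2:2 pp3:4 pp4:1 pp5:1
Op 8: write(P3, v0, 103). refcount(pp0)=4>1 -> COPY to pp6. 7 ppages; refcounts: pp0:3 pp1:4 pp2:2 pp3:4 pp4:1 pp5:1 pp6:1
Op 9: read(P2, v3) -> 24. No state change.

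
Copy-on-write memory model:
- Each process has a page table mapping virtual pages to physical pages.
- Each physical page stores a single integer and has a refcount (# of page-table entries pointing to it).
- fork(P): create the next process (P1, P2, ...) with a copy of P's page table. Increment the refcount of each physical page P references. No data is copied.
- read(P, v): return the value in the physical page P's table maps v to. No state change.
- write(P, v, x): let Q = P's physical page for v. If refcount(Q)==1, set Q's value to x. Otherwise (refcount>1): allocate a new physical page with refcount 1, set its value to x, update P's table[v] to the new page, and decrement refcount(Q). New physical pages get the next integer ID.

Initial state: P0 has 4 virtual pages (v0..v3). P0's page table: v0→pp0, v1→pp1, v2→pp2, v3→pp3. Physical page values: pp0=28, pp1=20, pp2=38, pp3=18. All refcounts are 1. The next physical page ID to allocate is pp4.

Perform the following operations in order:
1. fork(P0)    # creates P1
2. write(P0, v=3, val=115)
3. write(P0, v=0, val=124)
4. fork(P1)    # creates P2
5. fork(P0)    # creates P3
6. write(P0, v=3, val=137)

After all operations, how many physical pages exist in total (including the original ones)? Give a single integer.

Op 1: fork(P0) -> P1. 4 ppages; refcounts: pp0:2 pp1:2 pp2:2 pp3:2
Op 2: write(P0, v3, 115). refcount(pp3)=2>1 -> COPY to pp4. 5 ppages; refcounts: pp0:2 pp1:2 pp2:2 pp3:1 pp4:1
Op 3: write(P0, v0, 124). refcount(pp0)=2>1 -> COPY to pp5. 6 ppages; refcounts: pp0:1 pp1:2 pp2:2 pp3:1 pp4:1 pp5:1
Op 4: fork(P1) -> P2. 6 ppages; refcounts: pp0:2 pp1:3 pp2:3 pp3:2 pp4:1 pp5:1
Op 5: fork(P0) -> P3. 6 ppages; refcounts: pp0:2 pp1:4 pp2:4 pp3:2 pp4:2 pp5:2
Op 6: write(P0, v3, 137). refcount(pp4)=2>1 -> COPY to pp6. 7 ppages; refcounts: pp0:2 pp1:4 pp2:4 pp3:2 pp4:1 pp5:2 pp6:1

Answer: 7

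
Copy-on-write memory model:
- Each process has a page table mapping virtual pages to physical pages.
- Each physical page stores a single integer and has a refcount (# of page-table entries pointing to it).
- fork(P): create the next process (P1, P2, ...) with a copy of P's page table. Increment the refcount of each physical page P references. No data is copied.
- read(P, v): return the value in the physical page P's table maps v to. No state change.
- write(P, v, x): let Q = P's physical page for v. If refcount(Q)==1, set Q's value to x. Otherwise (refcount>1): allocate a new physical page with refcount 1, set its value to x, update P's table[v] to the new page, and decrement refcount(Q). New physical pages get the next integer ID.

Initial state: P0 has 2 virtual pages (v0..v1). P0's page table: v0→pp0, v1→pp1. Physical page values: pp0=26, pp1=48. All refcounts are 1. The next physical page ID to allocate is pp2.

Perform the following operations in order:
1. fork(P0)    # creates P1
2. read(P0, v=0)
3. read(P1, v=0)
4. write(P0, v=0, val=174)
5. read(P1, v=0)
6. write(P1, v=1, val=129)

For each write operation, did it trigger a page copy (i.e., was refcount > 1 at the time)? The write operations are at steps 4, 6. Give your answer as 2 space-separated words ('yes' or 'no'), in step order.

Op 1: fork(P0) -> P1. 2 ppages; refcounts: pp0:2 pp1:2
Op 2: read(P0, v0) -> 26. No state change.
Op 3: read(P1, v0) -> 26. No state change.
Op 4: write(P0, v0, 174). refcount(pp0)=2>1 -> COPY to pp2. 3 ppages; refcounts: pp0:1 pp1:2 pp2:1
Op 5: read(P1, v0) -> 26. No state change.
Op 6: write(P1, v1, 129). refcount(pp1)=2>1 -> COPY to pp3. 4 ppages; refcounts: pp0:1 pp1:1 pp2:1 pp3:1

yes yes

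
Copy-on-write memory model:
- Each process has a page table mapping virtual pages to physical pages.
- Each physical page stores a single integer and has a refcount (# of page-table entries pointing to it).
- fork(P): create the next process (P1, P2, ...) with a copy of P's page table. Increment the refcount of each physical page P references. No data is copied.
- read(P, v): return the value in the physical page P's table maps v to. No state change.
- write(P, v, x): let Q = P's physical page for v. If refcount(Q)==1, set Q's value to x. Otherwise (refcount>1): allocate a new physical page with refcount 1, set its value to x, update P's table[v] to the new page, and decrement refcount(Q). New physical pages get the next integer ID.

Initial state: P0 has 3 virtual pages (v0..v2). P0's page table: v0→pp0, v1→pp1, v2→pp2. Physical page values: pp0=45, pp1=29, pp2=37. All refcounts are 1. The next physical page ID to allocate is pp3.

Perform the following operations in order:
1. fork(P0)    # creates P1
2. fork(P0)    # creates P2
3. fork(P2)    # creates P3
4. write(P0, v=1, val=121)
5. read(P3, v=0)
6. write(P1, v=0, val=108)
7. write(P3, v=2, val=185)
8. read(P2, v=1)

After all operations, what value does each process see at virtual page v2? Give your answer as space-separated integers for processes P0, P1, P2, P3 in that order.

Op 1: fork(P0) -> P1. 3 ppages; refcounts: pp0:2 pp1:2 pp2:2
Op 2: fork(P0) -> P2. 3 ppages; refcounts: pp0:3 pp1:3 pp2:3
Op 3: fork(P2) -> P3. 3 ppages; refcounts: pp0:4 pp1:4 pp2:4
Op 4: write(P0, v1, 121). refcount(pp1)=4>1 -> COPY to pp3. 4 ppages; refcounts: pp0:4 pp1:3 pp2:4 pp3:1
Op 5: read(P3, v0) -> 45. No state change.
Op 6: write(P1, v0, 108). refcount(pp0)=4>1 -> COPY to pp4. 5 ppages; refcounts: pp0:3 pp1:3 pp2:4 pp3:1 pp4:1
Op 7: write(P3, v2, 185). refcount(pp2)=4>1 -> COPY to pp5. 6 ppages; refcounts: pp0:3 pp1:3 pp2:3 pp3:1 pp4:1 pp5:1
Op 8: read(P2, v1) -> 29. No state change.
P0: v2 -> pp2 = 37
P1: v2 -> pp2 = 37
P2: v2 -> pp2 = 37
P3: v2 -> pp5 = 185

Answer: 37 37 37 185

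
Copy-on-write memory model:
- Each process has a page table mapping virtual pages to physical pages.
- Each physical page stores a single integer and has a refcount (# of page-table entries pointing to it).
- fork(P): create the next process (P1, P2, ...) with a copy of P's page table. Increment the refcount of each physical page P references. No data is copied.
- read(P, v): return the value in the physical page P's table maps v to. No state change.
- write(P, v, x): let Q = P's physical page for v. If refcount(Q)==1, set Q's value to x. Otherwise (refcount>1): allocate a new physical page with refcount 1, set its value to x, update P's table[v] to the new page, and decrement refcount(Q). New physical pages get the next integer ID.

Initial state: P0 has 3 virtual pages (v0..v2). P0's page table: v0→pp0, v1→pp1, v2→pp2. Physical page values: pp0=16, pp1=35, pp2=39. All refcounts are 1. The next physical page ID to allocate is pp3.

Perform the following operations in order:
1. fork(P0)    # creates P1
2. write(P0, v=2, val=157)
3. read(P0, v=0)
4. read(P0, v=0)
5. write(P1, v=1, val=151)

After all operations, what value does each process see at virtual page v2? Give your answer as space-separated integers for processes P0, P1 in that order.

Op 1: fork(P0) -> P1. 3 ppages; refcounts: pp0:2 pp1:2 pp2:2
Op 2: write(P0, v2, 157). refcount(pp2)=2>1 -> COPY to pp3. 4 ppages; refcounts: pp0:2 pp1:2 pp2:1 pp3:1
Op 3: read(P0, v0) -> 16. No state change.
Op 4: read(P0, v0) -> 16. No state change.
Op 5: write(P1, v1, 151). refcount(pp1)=2>1 -> COPY to pp4. 5 ppages; refcounts: pp0:2 pp1:1 pp2:1 pp3:1 pp4:1
P0: v2 -> pp3 = 157
P1: v2 -> pp2 = 39

Answer: 157 39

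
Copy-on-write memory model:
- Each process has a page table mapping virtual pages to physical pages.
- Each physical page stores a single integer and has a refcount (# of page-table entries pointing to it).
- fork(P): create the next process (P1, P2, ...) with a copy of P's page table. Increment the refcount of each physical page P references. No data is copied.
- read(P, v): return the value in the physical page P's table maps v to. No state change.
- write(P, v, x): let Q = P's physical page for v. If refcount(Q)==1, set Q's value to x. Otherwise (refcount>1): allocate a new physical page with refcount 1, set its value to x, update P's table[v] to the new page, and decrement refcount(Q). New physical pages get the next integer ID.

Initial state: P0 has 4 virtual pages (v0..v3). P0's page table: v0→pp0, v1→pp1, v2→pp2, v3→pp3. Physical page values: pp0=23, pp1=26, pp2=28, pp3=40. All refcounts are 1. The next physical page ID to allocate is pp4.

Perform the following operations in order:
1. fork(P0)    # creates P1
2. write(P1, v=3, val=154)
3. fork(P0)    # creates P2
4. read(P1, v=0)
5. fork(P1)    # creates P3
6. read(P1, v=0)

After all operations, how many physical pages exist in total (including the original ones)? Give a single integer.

Answer: 5

Derivation:
Op 1: fork(P0) -> P1. 4 ppages; refcounts: pp0:2 pp1:2 pp2:2 pp3:2
Op 2: write(P1, v3, 154). refcount(pp3)=2>1 -> COPY to pp4. 5 ppages; refcounts: pp0:2 pp1:2 pp2:2 pp3:1 pp4:1
Op 3: fork(P0) -> P2. 5 ppages; refcounts: pp0:3 pp1:3 pp2:3 pp3:2 pp4:1
Op 4: read(P1, v0) -> 23. No state change.
Op 5: fork(P1) -> P3. 5 ppages; refcounts: pp0:4 pp1:4 pp2:4 pp3:2 pp4:2
Op 6: read(P1, v0) -> 23. No state change.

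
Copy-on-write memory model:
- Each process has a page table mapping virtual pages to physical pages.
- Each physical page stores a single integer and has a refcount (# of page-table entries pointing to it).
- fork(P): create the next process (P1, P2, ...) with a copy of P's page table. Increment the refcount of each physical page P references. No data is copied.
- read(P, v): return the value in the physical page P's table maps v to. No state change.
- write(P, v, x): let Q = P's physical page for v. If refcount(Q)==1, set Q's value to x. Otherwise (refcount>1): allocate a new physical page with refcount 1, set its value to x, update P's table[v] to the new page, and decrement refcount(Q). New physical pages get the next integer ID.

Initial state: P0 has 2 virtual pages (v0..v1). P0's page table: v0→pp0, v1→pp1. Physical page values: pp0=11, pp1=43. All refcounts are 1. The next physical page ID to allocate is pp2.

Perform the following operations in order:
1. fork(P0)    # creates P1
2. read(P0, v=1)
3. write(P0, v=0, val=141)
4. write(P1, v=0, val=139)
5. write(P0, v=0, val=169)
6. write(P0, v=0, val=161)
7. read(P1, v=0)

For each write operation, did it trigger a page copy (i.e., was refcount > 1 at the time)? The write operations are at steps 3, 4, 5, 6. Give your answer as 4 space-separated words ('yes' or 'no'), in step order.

Op 1: fork(P0) -> P1. 2 ppages; refcounts: pp0:2 pp1:2
Op 2: read(P0, v1) -> 43. No state change.
Op 3: write(P0, v0, 141). refcount(pp0)=2>1 -> COPY to pp2. 3 ppages; refcounts: pp0:1 pp1:2 pp2:1
Op 4: write(P1, v0, 139). refcount(pp0)=1 -> write in place. 3 ppages; refcounts: pp0:1 pp1:2 pp2:1
Op 5: write(P0, v0, 169). refcount(pp2)=1 -> write in place. 3 ppages; refcounts: pp0:1 pp1:2 pp2:1
Op 6: write(P0, v0, 161). refcount(pp2)=1 -> write in place. 3 ppages; refcounts: pp0:1 pp1:2 pp2:1
Op 7: read(P1, v0) -> 139. No state change.

yes no no no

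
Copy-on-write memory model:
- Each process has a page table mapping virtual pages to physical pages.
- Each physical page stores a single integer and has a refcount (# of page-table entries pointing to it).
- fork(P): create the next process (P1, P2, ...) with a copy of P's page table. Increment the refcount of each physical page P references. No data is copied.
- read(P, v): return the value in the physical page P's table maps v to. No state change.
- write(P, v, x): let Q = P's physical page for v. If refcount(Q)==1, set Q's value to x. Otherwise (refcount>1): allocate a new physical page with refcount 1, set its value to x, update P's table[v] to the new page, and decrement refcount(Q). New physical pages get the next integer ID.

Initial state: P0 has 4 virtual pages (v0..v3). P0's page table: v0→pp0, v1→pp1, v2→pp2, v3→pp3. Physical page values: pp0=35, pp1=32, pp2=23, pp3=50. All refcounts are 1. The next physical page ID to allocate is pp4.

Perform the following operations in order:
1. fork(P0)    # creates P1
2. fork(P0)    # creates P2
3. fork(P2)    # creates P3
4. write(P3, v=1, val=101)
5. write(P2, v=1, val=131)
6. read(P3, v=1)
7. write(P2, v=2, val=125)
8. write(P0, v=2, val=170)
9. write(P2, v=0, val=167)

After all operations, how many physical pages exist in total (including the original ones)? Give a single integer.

Answer: 9

Derivation:
Op 1: fork(P0) -> P1. 4 ppages; refcounts: pp0:2 pp1:2 pp2:2 pp3:2
Op 2: fork(P0) -> P2. 4 ppages; refcounts: pp0:3 pp1:3 pp2:3 pp3:3
Op 3: fork(P2) -> P3. 4 ppages; refcounts: pp0:4 pp1:4 pp2:4 pp3:4
Op 4: write(P3, v1, 101). refcount(pp1)=4>1 -> COPY to pp4. 5 ppages; refcounts: pp0:4 pp1:3 pp2:4 pp3:4 pp4:1
Op 5: write(P2, v1, 131). refcount(pp1)=3>1 -> COPY to pp5. 6 ppages; refcounts: pp0:4 pp1:2 pp2:4 pp3:4 pp4:1 pp5:1
Op 6: read(P3, v1) -> 101. No state change.
Op 7: write(P2, v2, 125). refcount(pp2)=4>1 -> COPY to pp6. 7 ppages; refcounts: pp0:4 pp1:2 pp2:3 pp3:4 pp4:1 pp5:1 pp6:1
Op 8: write(P0, v2, 170). refcount(pp2)=3>1 -> COPY to pp7. 8 ppages; refcounts: pp0:4 pp1:2 pp2:2 pp3:4 pp4:1 pp5:1 pp6:1 pp7:1
Op 9: write(P2, v0, 167). refcount(pp0)=4>1 -> COPY to pp8. 9 ppages; refcounts: pp0:3 pp1:2 pp2:2 pp3:4 pp4:1 pp5:1 pp6:1 pp7:1 pp8:1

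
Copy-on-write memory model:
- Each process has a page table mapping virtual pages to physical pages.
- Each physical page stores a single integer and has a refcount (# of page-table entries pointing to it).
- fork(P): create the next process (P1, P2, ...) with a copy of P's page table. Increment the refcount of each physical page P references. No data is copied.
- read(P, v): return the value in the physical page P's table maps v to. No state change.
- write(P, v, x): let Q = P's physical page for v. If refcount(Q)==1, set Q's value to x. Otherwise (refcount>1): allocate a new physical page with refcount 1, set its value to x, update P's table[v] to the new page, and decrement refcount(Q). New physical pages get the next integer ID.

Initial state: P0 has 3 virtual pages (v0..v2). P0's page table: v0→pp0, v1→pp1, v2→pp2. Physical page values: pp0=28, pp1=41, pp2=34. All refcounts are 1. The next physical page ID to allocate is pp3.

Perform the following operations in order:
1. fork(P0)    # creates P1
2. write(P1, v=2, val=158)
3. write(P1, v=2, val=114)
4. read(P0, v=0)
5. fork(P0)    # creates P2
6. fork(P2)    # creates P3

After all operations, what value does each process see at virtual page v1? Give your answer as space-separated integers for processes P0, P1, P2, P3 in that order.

Op 1: fork(P0) -> P1. 3 ppages; refcounts: pp0:2 pp1:2 pp2:2
Op 2: write(P1, v2, 158). refcount(pp2)=2>1 -> COPY to pp3. 4 ppages; refcounts: pp0:2 pp1:2 pp2:1 pp3:1
Op 3: write(P1, v2, 114). refcount(pp3)=1 -> write in place. 4 ppages; refcounts: pp0:2 pp1:2 pp2:1 pp3:1
Op 4: read(P0, v0) -> 28. No state change.
Op 5: fork(P0) -> P2. 4 ppages; refcounts: pp0:3 pp1:3 pp2:2 pp3:1
Op 6: fork(P2) -> P3. 4 ppages; refcounts: pp0:4 pp1:4 pp2:3 pp3:1
P0: v1 -> pp1 = 41
P1: v1 -> pp1 = 41
P2: v1 -> pp1 = 41
P3: v1 -> pp1 = 41

Answer: 41 41 41 41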